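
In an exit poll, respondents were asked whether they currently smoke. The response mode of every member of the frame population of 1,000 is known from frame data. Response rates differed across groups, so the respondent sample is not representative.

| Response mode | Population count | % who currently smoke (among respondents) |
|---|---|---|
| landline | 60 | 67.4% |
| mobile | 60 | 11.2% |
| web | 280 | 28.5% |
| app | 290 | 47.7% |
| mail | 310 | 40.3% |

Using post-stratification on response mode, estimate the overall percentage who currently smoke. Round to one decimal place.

39.0%

Weight each group's respondent value by its population share:
  landline: (60/1,000) × 67.4 = 4.044
  mobile: (60/1,000) × 11.2 = 0.672
  web: (280/1,000) × 28.5 = 7.98
  app: (290/1,000) × 47.7 = 13.833
  mail: (310/1,000) × 40.3 = 12.493
Post-stratified estimate = 39.022 → 39.0%.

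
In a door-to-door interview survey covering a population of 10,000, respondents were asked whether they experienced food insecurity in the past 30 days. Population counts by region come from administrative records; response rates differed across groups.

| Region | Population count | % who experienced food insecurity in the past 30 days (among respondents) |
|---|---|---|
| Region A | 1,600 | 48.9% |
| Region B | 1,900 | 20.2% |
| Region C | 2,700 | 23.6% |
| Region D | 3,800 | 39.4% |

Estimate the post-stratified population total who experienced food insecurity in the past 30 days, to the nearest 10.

3,300

Each cell contributes its population count × the respondent rate:
  Region A: 1,600 × 48.9% = 782.4
  Region B: 1,900 × 20.2% = 383.8
  Region C: 2,700 × 23.6% = 637.2
  Region D: 3,800 × 39.4% = 1497.2
Estimated total = 3300.6 → 3,300.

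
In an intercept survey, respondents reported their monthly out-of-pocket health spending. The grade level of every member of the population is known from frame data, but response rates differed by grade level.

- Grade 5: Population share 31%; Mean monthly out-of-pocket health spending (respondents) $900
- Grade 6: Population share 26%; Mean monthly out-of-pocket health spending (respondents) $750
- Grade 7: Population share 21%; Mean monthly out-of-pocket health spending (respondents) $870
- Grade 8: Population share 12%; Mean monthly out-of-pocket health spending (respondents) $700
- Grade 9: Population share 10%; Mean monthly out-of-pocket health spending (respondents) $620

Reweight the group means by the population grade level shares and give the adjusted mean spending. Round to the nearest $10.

Each cell contributes population-share × respondent value:
  Grade 5: 0.31 × 900 = 279
  Grade 6: 0.26 × 750 = 195
  Grade 7: 0.21 × 870 = 182.7
  Grade 8: 0.12 × 700 = 84
  Grade 9: 0.1 × 620 = 62
Post-stratified estimate = 802.7 → $800.

$800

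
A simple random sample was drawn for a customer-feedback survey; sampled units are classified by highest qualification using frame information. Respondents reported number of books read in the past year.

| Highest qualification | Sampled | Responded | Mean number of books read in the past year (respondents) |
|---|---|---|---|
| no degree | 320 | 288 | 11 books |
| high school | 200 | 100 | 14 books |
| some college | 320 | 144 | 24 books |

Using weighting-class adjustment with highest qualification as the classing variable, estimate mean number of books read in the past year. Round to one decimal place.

16.7

Class response rates: no degree 288/320 = 90%, high school 100/200 = 50%, some college 144/320 = 45%.
Each respondent's weight = sampled/responded in their class; summing within a class gives n_sampled, so:
  no degree: 320 × 11 = 3520
  high school: 200 × 14 = 2800
  some college: 320 × 24 = 7680
Adjusted estimate = 14,000 / 840 = 16.6667 → 16.7.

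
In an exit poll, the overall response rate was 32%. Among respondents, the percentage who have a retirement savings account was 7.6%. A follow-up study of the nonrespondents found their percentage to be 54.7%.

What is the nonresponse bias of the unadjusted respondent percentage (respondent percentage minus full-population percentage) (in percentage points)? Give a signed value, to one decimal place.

Nonresponse fraction = 1 − 0.32 = 0.68.
Bias = (nonresponse fraction) × (respondent percentage − nonrespondent percentage)
     = 0.68 × (7.6 − 54.7) = 0.68 × -47.1 = -32.028.

-32.0 percentage points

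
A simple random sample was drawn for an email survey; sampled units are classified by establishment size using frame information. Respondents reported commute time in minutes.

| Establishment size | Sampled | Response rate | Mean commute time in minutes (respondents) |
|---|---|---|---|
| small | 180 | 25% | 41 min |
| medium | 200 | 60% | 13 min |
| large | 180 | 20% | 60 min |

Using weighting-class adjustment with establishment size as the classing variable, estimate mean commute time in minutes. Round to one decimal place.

37.1

Weighting each respondent by the inverse class response rate inflates each class back to its sampled size, so the class weight is n_sampled:
  small: 180 × 41 = 7380
  medium: 200 × 13 = 2600
  large: 180 × 60 = 10,800
Adjusted estimate = 20,780 / 560 = 37.1071 → 37.1.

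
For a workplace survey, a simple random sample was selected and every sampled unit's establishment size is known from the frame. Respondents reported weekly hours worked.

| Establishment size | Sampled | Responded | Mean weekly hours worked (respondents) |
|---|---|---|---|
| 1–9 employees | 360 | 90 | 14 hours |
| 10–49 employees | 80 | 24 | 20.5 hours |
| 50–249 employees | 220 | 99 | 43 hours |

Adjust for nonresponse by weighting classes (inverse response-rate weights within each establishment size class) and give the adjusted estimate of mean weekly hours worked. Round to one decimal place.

24.5

Response rates by class: 1–9 employees 90/360 = 25%, 10–49 employees 24/80 = 30%, 50–249 employees 99/220 = 45%.
With weight = n_sampled/n_responded per class, the weighted class total is n_sampled:
  1–9 employees: 360 × 14 = 5040
  10–49 employees: 80 × 20.5 = 1640
  50–249 employees: 220 × 43 = 9460
Adjusted estimate = 16,140 / 660 = 24.4545 → 24.5.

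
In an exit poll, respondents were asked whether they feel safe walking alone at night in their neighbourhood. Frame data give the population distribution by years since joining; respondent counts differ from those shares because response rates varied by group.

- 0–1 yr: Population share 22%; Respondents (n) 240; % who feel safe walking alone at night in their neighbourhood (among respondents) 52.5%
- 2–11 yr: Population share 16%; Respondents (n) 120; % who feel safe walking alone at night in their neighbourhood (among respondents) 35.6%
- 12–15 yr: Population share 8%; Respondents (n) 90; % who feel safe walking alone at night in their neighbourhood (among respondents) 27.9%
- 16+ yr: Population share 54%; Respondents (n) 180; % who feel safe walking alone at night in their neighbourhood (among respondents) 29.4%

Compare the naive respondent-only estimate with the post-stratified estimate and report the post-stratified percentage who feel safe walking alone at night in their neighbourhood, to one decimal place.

35.4%

Without adjustment, the pooled respondent share is:
  (240/630)×52.5 + (120/630)×35.6 + (90/630)×27.9 + (180/630)×29.4 = 39.1667%
Reweighting by population years since joining shares:
  0.22×52.5 + 0.16×35.6 + 0.08×27.9 + 0.54×29.4 = 35.354%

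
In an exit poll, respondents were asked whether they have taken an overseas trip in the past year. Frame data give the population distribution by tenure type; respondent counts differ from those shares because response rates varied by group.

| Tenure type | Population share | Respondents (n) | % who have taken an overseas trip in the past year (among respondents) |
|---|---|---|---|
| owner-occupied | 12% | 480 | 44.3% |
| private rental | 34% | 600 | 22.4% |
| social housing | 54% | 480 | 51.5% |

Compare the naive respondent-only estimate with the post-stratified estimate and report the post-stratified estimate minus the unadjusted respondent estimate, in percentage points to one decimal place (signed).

+2.6 percentage points

Unadjusted (pooled respondent) estimate weights by respondent counts:
  (480/1560)×44.3 + (600/1560)×22.4 + (480/1560)×51.5 = 38.0923%
Reweighting by population tenure type shares:
  0.12×44.3 + 0.34×22.4 + 0.54×51.5 = 40.742%
Difference = 40.742 − 38.0923 = 2.6497 pp.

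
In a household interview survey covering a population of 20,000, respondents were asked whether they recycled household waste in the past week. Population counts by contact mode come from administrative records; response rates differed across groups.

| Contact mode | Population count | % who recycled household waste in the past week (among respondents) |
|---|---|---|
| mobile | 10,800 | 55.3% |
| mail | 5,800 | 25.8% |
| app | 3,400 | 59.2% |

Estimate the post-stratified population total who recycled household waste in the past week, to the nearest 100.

9,500

Each cell contributes its population count × the respondent rate:
  mobile: 10,800 × 55.3% = 5972.4
  mail: 5,800 × 25.8% = 1496.4
  app: 3,400 × 59.2% = 2012.8
Estimated total = 9481.6 → 9,500.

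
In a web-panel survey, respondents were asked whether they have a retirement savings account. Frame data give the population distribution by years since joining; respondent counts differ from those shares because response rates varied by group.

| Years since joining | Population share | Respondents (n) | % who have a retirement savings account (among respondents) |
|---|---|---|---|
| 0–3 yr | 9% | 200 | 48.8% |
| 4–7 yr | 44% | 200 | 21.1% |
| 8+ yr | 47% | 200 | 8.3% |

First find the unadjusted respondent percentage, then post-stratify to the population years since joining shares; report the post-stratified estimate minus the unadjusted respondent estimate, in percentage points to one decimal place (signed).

-8.5 percentage points

Without adjustment, the pooled respondent share is:
  (200/600)×48.8 + (200/600)×21.1 + (200/600)×8.3 = 26.0667%
Reweighting by population years since joining shares:
  0.09×48.8 + 0.44×21.1 + 0.47×8.3 = 17.577%
Difference = 17.577 − 26.0667 = -8.4897 pp.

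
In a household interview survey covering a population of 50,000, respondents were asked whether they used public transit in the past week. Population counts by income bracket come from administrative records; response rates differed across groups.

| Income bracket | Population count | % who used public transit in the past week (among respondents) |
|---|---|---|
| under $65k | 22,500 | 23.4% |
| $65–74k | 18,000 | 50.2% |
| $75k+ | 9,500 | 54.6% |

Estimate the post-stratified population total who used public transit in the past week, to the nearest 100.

19,500

Each cell contributes its population count × the respondent rate:
  under $65k: 22,500 × 23.4% = 5265
  $65–74k: 18,000 × 50.2% = 9036
  $75k+: 9,500 × 54.6% = 5187
Estimated total = 19,488 → 19,500.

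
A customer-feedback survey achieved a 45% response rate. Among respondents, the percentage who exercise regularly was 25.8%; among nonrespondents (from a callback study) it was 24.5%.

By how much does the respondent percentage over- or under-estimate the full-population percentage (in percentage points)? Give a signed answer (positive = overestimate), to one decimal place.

Nonresponse fraction = 1 − 0.45 = 0.55.
Bias = (nonresponse fraction) × (respondent percentage − nonrespondent percentage)
     = 0.55 × (25.8 − 24.5) = 0.55 × 1.3 = 0.715.

+0.7 percentage points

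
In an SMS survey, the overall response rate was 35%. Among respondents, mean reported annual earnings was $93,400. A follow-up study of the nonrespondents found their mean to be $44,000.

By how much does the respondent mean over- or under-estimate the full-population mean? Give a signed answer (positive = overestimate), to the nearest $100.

+$32,100

Nonresponse fraction = 1 − 0.35 = 0.65.
Bias = (nonresponse fraction) × (respondent mean − nonrespondent mean)
     = 0.65 × (93,400 − 44,000) = 0.65 × 49,400 = 32,110.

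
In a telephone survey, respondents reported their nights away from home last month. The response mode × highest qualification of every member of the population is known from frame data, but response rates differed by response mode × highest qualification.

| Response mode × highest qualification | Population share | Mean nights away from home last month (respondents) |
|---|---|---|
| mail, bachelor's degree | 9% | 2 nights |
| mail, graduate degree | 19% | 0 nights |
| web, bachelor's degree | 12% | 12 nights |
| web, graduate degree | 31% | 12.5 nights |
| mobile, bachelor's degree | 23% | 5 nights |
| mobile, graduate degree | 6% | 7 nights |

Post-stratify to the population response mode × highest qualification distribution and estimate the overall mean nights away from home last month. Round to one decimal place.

7.1

Weight each group's respondent value by its population share:
  mail, bachelor's degree: 0.09 × 2 = 0.18
  mail, graduate degree: 0.19 × 0 = 0
  web, bachelor's degree: 0.12 × 12 = 1.44
  web, graduate degree: 0.31 × 12.5 = 3.875
  mobile, bachelor's degree: 0.23 × 5 = 1.15
  mobile, graduate degree: 0.06 × 7 = 0.42
Post-stratified estimate = 7.065 → 7.1.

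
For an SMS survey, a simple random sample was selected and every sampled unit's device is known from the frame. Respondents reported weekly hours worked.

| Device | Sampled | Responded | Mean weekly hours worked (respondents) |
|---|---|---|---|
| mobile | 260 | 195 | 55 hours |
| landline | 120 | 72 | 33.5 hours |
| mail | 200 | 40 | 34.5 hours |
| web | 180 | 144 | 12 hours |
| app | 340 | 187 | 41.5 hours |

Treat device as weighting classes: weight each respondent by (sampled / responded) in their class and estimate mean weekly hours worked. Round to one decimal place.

Response rates by class: mobile 195/260 = 75%, landline 72/120 = 60%, mail 40/200 = 20%, web 144/180 = 80%, app 187/340 = 55%.
Inverse-response-rate weighting restores each class to its sampled count, so class totals weight by n_sampled:
  mobile: 260 × 55 = 14,300
  landline: 120 × 33.5 = 4020
  mail: 200 × 34.5 = 6900
  web: 180 × 12 = 2160
  app: 340 × 41.5 = 14,110
Adjusted estimate = 41,490 / 1,100 = 37.7182 → 37.7.

37.7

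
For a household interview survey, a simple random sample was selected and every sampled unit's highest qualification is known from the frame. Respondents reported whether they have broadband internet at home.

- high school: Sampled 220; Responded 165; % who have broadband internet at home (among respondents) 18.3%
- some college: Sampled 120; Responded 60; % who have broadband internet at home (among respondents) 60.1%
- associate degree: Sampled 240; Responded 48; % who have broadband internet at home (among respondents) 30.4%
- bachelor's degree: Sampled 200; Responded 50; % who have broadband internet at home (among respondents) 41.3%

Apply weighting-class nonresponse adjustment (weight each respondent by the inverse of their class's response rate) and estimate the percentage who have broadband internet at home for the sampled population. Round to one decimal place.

Class response rates: high school 165/220 = 75%, some college 60/120 = 50%, associate degree 48/240 = 20%, bachelor's degree 50/200 = 25%.
Inverse-response-rate weighting restores each class to its sampled count, so class totals weight by n_sampled:
  high school: 220 × 18.3 = 4026
  some college: 120 × 60.1 = 7212
  associate degree: 240 × 30.4 = 7296
  bachelor's degree: 200 × 41.3 = 8260
Adjusted estimate = 26,794 / 780 = 34.3513 → 34.4%.

34.4%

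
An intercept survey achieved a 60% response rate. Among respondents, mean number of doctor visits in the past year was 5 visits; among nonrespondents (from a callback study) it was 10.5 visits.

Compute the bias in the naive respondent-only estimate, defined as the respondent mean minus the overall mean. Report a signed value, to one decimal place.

Nonresponse fraction = 1 − 0.6 = 0.4.
Bias = (nonresponse fraction) × (respondent mean − nonrespondent mean)
     = 0.4 × (5 − 10.5) = 0.4 × -5.5 = -2.2.

-2.2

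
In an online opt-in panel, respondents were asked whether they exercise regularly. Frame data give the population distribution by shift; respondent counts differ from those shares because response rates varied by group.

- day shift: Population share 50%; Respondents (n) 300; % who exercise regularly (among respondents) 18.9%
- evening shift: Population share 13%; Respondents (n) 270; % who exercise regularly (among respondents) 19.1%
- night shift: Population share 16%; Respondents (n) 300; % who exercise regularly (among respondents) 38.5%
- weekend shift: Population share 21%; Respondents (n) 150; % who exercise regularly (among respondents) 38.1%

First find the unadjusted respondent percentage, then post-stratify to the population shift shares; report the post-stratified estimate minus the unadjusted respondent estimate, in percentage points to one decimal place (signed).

Naive respondent-only estimate (weights = respondent counts):
  (300/1020)×18.9 + (270/1020)×19.1 + (300/1020)×38.5 + (150/1020)×38.1 = 27.5412%
Post-stratified estimate weights by population shares:
  0.5×18.9 + 0.13×19.1 + 0.16×38.5 + 0.21×38.1 = 26.094%
Difference = 26.094 − 27.5412 = -1.4472 pp.

-1.4 percentage points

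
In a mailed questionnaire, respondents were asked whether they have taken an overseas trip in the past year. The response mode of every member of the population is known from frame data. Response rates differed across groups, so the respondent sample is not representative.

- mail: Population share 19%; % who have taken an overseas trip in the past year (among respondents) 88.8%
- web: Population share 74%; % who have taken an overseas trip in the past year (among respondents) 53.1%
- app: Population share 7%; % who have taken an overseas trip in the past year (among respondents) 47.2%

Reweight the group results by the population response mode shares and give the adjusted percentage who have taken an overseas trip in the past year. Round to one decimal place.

59.5%

Reweight to the known response mode distribution:
  mail: 0.19 × 88.8 = 16.872
  web: 0.74 × 53.1 = 39.294
  app: 0.07 × 47.2 = 3.304
Post-stratified estimate = 59.47 → 59.5%.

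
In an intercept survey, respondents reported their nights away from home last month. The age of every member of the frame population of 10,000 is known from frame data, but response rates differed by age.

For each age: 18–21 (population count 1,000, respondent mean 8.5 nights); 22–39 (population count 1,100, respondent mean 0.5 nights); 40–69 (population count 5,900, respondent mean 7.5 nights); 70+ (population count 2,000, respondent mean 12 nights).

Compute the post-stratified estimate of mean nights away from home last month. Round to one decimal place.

7.7

Post-stratification weights by population share, not respondent share:
  18–21: (1,000/10,000) × 8.5 = 0.85
  22–39: (1,100/10,000) × 0.5 = 0.055
  40–69: (5,900/10,000) × 7.5 = 4.425
  70+: (2,000/10,000) × 12 = 2.4
Post-stratified estimate = 7.73 → 7.7.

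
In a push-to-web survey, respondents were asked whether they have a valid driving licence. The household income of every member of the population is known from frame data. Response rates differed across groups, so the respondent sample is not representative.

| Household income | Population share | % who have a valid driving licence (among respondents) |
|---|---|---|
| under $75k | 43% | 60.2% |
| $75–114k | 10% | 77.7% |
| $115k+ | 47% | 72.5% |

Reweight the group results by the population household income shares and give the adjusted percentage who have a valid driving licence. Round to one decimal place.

Post-stratification weights by population share, not respondent share:
  under $75k: 0.43 × 60.2 = 25.886
  $75–114k: 0.1 × 77.7 = 7.77
  $115k+: 0.47 × 72.5 = 34.075
Post-stratified estimate = 67.731 → 67.7%.

67.7%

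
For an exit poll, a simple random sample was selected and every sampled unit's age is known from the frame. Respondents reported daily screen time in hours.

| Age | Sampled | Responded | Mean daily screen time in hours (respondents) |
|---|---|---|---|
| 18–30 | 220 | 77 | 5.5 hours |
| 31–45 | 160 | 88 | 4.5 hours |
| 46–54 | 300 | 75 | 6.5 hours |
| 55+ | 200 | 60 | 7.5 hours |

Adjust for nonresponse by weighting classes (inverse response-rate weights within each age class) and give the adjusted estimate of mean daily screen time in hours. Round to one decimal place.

Class response rates: 18–30 77/220 = 35%, 31–45 88/160 = 55%, 46–54 75/300 = 25%, 55+ 60/200 = 30%.
Inverse-response-rate weighting restores each class to its sampled count, so class totals weight by n_sampled:
  18–30: 220 × 5.5 = 1210
  31–45: 160 × 4.5 = 720
  46–54: 300 × 6.5 = 1950
  55+: 200 × 7.5 = 1500
Adjusted estimate = 5380 / 880 = 6.11364 → 6.1.

6.1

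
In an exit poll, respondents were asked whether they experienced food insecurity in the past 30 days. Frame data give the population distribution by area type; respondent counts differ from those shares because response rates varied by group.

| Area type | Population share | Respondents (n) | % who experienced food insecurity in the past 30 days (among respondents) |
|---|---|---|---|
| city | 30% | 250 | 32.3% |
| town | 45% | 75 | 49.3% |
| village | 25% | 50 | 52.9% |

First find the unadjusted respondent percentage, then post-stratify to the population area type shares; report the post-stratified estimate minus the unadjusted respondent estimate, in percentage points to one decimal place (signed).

Without adjustment, the pooled respondent share is:
  (250/375)×32.3 + (75/375)×49.3 + (50/375)×52.9 = 38.4467%
Post-stratifying to population shares instead:
  0.3×32.3 + 0.45×49.3 + 0.25×52.9 = 45.1%
Difference = 45.1 − 38.4467 = 6.6533 pp.

+6.7 percentage points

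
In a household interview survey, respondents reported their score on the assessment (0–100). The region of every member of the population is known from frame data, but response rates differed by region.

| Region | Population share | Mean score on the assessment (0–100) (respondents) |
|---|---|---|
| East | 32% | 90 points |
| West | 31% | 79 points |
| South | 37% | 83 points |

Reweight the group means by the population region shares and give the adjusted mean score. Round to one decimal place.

Each cell contributes population-share × respondent value:
  East: 0.32 × 90 = 28.8
  West: 0.31 × 79 = 24.49
  South: 0.37 × 83 = 30.71
Post-stratified estimate = 84 → 84.0.

84.0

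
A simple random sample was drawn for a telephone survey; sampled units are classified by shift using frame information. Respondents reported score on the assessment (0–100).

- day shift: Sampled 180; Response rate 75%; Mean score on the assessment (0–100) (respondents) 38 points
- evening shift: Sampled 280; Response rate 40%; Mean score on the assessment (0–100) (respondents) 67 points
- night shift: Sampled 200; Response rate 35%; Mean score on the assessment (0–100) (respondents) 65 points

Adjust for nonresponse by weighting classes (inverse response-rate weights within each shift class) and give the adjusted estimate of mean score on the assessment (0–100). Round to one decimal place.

Weighting each respondent by the inverse class response rate inflates each class back to its sampled size, so the class weight is n_sampled:
  day shift: 180 × 38 = 6840
  evening shift: 280 × 67 = 18,760
  night shift: 200 × 65 = 13,000
Adjusted estimate = 38,600 / 660 = 58.4848 → 58.5.

58.5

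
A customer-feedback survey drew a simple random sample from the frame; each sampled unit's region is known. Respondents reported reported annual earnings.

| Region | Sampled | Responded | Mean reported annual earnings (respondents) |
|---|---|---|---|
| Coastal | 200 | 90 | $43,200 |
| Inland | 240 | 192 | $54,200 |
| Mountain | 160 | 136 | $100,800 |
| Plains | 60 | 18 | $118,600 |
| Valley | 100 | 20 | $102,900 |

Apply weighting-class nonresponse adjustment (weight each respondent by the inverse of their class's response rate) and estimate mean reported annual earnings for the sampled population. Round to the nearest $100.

Response rates by class: Coastal 90/200 = 45%, Inland 192/240 = 80%, Mountain 136/160 = 85%, Plains 18/60 = 30%, Valley 20/100 = 20%.
Each respondent's weight = sampled/responded in their class; summing within a class gives n_sampled, so:
  Coastal: 200 × 43,200 = 8,640,000
  Inland: 240 × 54,200 = 13,008,000
  Mountain: 160 × 100,800 = 16,128,000
  Plains: 60 × 118,600 = 7,116,000
  Valley: 100 × 102,900 = 10,290,000
Adjusted estimate = 55,182,000 / 760 = 72607.9 → $72,600.

$72,600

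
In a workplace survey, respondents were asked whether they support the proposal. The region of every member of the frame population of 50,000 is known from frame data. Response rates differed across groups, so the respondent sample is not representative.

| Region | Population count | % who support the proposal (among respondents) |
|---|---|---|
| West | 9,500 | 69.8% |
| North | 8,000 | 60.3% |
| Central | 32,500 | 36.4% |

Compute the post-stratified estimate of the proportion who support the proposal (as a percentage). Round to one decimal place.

Post-stratification weights by population share, not respondent share:
  West: (9,500/50,000) × 69.8 = 13.262
  North: (8,000/50,000) × 60.3 = 9.648
  Central: (32,500/50,000) × 36.4 = 23.66
Post-stratified estimate = 46.57 → 46.6%.

46.6%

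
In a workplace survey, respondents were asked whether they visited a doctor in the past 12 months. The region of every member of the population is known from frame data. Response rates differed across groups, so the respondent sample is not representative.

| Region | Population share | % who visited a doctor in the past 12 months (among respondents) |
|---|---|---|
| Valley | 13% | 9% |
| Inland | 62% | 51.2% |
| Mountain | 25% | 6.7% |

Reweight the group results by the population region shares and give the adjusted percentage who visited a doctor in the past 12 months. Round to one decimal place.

Each cell contributes population-share × respondent value:
  Valley: 0.13 × 9 = 1.17
  Inland: 0.62 × 51.2 = 31.744
  Mountain: 0.25 × 6.7 = 1.675
Post-stratified estimate = 34.589 → 34.6%.

34.6%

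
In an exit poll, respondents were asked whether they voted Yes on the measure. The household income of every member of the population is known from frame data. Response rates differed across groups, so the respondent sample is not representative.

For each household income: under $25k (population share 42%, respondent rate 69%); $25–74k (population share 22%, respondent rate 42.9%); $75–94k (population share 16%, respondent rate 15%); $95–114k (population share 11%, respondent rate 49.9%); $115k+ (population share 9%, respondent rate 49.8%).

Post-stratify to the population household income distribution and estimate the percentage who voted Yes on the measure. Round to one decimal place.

Weight each group's respondent value by its population share:
  under $25k: 0.42 × 69 = 28.98
  $25–74k: 0.22 × 42.9 = 9.438
  $75–94k: 0.16 × 15 = 2.4
  $95–114k: 0.11 × 49.9 = 5.489
  $115k+: 0.09 × 49.8 = 4.482
Post-stratified estimate = 50.789 → 50.8%.

50.8%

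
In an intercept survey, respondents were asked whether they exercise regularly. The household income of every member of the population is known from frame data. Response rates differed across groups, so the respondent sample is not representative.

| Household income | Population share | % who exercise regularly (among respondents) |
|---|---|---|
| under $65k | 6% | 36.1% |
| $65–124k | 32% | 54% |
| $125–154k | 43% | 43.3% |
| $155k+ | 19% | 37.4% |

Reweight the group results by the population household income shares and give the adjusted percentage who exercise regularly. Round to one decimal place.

Reweight to the known household income distribution:
  under $65k: 0.06 × 36.1 = 2.166
  $65–124k: 0.32 × 54 = 17.28
  $125–154k: 0.43 × 43.3 = 18.619
  $155k+: 0.19 × 37.4 = 7.106
Post-stratified estimate = 45.171 → 45.2%.

45.2%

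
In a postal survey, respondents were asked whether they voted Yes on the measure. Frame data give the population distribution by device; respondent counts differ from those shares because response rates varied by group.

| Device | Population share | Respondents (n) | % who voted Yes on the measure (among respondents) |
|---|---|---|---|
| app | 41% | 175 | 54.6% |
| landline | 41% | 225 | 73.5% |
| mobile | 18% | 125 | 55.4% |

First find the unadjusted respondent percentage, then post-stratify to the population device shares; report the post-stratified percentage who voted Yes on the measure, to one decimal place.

62.5%

Unadjusted (pooled respondent) estimate weights by respondent counts:
  (175/525)×54.6 + (225/525)×73.5 + (125/525)×55.4 = 62.8905%
Post-stratified estimate weights by population shares:
  0.41×54.6 + 0.41×73.5 + 0.18×55.4 = 62.493%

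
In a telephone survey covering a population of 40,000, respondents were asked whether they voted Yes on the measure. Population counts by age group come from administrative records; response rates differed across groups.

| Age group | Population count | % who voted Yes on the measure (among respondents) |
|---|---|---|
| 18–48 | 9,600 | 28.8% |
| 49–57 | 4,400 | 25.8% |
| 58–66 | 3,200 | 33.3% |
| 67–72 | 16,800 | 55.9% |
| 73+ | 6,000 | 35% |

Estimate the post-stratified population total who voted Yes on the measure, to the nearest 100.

Apply each group's respondent rate to its population count:
  18–48: 9,600 × 28.8% = 2764.8
  49–57: 4,400 × 25.8% = 1135.2
  58–66: 3,200 × 33.3% = 1065.6
  67–72: 16,800 × 55.9% = 9391.2
  73+: 6,000 × 35% = 2100
Estimated total = 16456.8 → 16,500.

16,500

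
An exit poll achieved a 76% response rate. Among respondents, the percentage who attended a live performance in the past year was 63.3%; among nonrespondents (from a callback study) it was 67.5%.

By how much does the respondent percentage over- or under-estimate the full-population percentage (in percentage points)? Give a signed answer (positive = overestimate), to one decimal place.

-1.0 percentage points

Nonresponse fraction = 1 − 0.76 = 0.24.
Bias = (nonresponse fraction) × (respondent percentage − nonrespondent percentage)
     = 0.24 × (63.3 − 67.5) = 0.24 × -4.2 = -1.008.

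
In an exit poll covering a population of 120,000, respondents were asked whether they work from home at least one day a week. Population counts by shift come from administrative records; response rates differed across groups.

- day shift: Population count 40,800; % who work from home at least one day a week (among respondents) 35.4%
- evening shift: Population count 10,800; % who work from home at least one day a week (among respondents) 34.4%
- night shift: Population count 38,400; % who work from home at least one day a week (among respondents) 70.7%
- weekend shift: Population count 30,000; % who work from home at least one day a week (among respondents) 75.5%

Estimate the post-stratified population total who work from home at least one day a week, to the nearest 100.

68,000

Each cell contributes its population count × the respondent rate:
  day shift: 40,800 × 35.4% = 14443.2
  evening shift: 10,800 × 34.4% = 3715.2
  night shift: 38,400 × 70.7% = 27148.8
  weekend shift: 30,000 × 75.5% = 22,650
Estimated total = 67957.2 → 68,000.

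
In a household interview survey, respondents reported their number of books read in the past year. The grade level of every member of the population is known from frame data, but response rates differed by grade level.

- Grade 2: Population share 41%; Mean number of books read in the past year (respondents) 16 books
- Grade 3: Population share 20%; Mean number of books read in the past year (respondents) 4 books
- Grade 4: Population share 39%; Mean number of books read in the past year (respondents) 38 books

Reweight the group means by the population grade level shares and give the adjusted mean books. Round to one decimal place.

Post-stratification weights by population share, not respondent share:
  Grade 2: 0.41 × 16 = 6.56
  Grade 3: 0.2 × 4 = 0.8
  Grade 4: 0.39 × 38 = 14.82
Post-stratified estimate = 22.18 → 22.2.

22.2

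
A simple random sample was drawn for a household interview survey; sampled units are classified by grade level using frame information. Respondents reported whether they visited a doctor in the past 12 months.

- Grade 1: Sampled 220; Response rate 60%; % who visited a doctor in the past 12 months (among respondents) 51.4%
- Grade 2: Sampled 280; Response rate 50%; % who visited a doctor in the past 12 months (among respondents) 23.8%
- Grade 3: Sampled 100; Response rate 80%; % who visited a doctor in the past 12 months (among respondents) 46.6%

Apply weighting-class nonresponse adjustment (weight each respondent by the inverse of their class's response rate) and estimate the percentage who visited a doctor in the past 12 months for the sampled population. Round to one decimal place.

Inverse-response-rate weighting restores each class to its sampled count, so class totals weight by n_sampled:
  Grade 1: 220 × 51.4 = 11,308
  Grade 2: 280 × 23.8 = 6664
  Grade 3: 100 × 46.6 = 4660
Adjusted estimate = 22,632 / 600 = 37.72 → 37.7%.

37.7%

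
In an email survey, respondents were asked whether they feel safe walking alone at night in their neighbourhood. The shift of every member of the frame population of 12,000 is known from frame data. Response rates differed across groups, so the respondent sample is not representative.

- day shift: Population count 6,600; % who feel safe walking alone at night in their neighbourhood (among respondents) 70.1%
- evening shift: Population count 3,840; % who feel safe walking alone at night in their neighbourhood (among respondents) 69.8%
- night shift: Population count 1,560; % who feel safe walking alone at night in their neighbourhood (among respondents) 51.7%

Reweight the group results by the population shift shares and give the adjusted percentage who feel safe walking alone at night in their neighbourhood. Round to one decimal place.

Post-stratification weights by population share, not respondent share:
  day shift: (6,600/12,000) × 70.1 = 38.555
  evening shift: (3,840/12,000) × 69.8 = 22.336
  night shift: (1,560/12,000) × 51.7 = 6.721
Post-stratified estimate = 67.612 → 67.6%.

67.6%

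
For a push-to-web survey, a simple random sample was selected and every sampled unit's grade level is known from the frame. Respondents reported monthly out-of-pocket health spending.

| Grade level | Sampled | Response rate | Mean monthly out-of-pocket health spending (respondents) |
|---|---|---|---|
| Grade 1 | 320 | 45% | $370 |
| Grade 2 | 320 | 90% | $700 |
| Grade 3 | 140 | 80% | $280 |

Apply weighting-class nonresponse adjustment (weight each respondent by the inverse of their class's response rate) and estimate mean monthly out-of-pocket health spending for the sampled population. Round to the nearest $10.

Weighting each respondent by the inverse class response rate inflates each class back to its sampled size, so the class weight is n_sampled:
  Grade 1: 320 × 370 = 118,400
  Grade 2: 320 × 700 = 224,000
  Grade 3: 140 × 280 = 39,200
Adjusted estimate = 381,600 / 780 = 489.231 → $490.

$490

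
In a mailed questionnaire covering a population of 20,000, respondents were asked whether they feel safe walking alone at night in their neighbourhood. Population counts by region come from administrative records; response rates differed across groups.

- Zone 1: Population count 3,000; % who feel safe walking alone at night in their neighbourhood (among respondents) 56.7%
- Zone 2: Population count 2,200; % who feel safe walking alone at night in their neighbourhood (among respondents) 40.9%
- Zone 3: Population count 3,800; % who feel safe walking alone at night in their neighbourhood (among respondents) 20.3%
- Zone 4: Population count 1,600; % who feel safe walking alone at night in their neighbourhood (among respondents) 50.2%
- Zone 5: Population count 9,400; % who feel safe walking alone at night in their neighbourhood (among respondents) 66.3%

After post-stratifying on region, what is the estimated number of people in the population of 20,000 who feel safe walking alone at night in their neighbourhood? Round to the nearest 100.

Estimated count per cell = population count × respondent percentage:
  Zone 1: 3,000 × 56.7% = 1701
  Zone 2: 2,200 × 40.9% = 899.8
  Zone 3: 3,800 × 20.3% = 771.4
  Zone 4: 1,600 × 50.2% = 803.2
  Zone 5: 9,400 × 66.3% = 6232.2
Estimated total = 10407.6 → 10,400.

10,400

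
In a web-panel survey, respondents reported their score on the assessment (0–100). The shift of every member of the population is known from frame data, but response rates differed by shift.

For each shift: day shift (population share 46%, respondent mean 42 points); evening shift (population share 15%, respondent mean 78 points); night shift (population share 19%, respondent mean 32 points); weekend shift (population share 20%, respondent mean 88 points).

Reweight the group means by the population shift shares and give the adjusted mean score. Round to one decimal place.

54.7

Each cell contributes population-share × respondent value:
  day shift: 0.46 × 42 = 19.32
  evening shift: 0.15 × 78 = 11.7
  night shift: 0.19 × 32 = 6.08
  weekend shift: 0.2 × 88 = 17.6
Post-stratified estimate = 54.7 → 54.7.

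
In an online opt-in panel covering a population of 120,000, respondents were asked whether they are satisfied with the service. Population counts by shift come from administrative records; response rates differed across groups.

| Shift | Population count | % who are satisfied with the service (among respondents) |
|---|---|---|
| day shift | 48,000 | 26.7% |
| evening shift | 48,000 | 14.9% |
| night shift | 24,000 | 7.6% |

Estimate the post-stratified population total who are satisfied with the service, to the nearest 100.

21,800

Apply each group's respondent rate to its population count:
  day shift: 48,000 × 26.7% = 12,816
  evening shift: 48,000 × 14.9% = 7152
  night shift: 24,000 × 7.6% = 1824
Estimated total = 21,792 → 21,800.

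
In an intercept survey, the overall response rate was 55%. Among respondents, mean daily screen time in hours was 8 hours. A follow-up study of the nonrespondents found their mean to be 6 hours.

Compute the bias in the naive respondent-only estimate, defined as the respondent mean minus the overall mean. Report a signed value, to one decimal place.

Nonresponse fraction = 1 − 0.55 = 0.45.
Bias = (nonresponse fraction) × (respondent mean − nonrespondent mean)
     = 0.45 × (8 − 6) = 0.45 × 2 = 0.9.

+0.9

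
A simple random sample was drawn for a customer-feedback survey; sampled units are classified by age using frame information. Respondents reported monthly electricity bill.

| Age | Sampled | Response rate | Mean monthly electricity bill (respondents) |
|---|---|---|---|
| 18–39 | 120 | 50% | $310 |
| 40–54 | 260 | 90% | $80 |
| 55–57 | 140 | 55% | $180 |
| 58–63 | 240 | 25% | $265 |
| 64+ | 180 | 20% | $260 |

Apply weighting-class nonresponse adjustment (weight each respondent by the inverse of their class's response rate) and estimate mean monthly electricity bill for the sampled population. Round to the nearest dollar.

$206

Inverse-response-rate weighting restores each class to its sampled count, so class totals weight by n_sampled:
  18–39: 120 × 310 = 37,200
  40–54: 260 × 80 = 20,800
  55–57: 140 × 180 = 25,200
  58–63: 240 × 265 = 63,600
  64+: 180 × 260 = 46,800
Adjusted estimate = 193,600 / 940 = 205.957 → $206.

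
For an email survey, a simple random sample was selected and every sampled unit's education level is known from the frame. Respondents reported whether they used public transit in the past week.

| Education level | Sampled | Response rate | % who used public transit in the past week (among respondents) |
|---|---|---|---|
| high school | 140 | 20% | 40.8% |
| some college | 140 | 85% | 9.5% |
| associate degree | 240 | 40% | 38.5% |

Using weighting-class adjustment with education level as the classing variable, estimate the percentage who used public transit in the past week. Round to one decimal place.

31.3%

Inverse-response-rate weighting restores each class to its sampled count, so class totals weight by n_sampled:
  high school: 140 × 40.8 = 5712
  some college: 140 × 9.5 = 1330
  associate degree: 240 × 38.5 = 9240
Adjusted estimate = 16,282 / 520 = 31.3115 → 31.3%.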